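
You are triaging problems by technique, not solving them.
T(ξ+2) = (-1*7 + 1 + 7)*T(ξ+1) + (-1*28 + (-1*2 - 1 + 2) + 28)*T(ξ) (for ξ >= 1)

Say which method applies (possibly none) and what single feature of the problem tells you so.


Diagnosis: the characteristic-root method — try a geometric ansatz r^ξ: constant coefficients turn the recurrence into one polynomial equation in r.


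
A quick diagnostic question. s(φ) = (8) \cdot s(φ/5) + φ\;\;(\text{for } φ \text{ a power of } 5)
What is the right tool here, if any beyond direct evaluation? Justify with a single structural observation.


Method: the master substitution — treat m = log base 5 of φ as the new clock: one recursion step advances m by one while φ scales by 5.


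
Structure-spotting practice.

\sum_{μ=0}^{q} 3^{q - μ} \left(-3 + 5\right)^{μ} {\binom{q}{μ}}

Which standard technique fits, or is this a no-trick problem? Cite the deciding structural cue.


Diagnosis: the binomial theorem — terms weighting {\binom{q}{μ}} against matched powers of (-3 + 5) and 3 reassemble into ((-3 + 5) + 3)^q by the binomial theorem.


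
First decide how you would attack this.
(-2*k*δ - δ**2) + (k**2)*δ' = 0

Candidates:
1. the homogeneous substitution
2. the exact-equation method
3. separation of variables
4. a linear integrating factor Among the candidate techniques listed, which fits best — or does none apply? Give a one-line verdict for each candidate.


Verdict: the homogeneous substitution — solved for the derivative, the right side is unchanged under scaling k and δ together — it depends only on the ratio δ/k, so substitute a single ratio variable. This doubles as a Bernoulli equation in the unknown as written; the homogeneous route needs no setup at all.
- the homogeneous substitution — applies; the problem has the shape this method handles.
- the exact-equation method: the mixed-partials test fails on this split — it is not an exact differential as presented.
- separation of variables — no algebra isolates the independent variable on one side and the unknown on the other.
- a linear integrating factor: the unknown enters nonlinearly (through a power, a denominator, or a transcendental function), which the linear integrating-factor recipe cannot absorb as-is — any repair would come from a preliminary substitution, not the factor.


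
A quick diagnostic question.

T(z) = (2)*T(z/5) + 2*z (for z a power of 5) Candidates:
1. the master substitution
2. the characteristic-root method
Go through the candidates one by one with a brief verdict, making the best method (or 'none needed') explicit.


Diagnosis: the master substitution — the argument shrinks by the factor 5, so measure the index on a logarithmic scale and the recursion becomes a shift.
- the master substitution — a fit — the right tool for this form.
- the characteristic-root method: a divided-index call is not the fixed-shift linear shape that characteristic roots solve.


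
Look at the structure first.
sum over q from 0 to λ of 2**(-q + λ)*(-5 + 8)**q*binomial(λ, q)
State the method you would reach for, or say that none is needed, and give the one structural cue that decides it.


Diagnosis: the binomial theorem — the summand is term q of a binomial expansion in (-5 + 8) and 2; the whole sum is a single power.


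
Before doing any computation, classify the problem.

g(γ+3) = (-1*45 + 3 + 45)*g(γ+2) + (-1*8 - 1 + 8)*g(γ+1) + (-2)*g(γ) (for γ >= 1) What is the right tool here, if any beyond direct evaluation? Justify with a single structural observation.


Best approach: the characteristic-root method — because shifting γ leaves the equation's coefficients unchanged, exponential trials reduce it to algebra.


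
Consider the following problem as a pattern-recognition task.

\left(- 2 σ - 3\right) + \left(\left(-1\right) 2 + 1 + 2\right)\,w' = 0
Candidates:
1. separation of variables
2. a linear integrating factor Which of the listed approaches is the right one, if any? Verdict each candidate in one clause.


Verdict: no special technique — solved for the derivative, w never appears on the right — this is a direct integration in σ, not a differential-equations problem at heart.
- separation of variables: with no unknown in the slope, separating variables is a formality — the equation integrates directly.
- a linear integrating factor: with the unknown absent the integrating factor is a formality; direct integration is the working structure.


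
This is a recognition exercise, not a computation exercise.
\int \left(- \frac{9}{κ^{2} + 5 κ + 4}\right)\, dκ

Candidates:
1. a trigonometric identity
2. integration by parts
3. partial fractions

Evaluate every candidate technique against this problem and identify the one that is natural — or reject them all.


Verdict: partial fractions — with κ^{2} + 5 κ + 4 factorable and the degree on top strictly smaller, simple-fraction decomposition is immediate.
- a trigonometric identity — no sine or cosine appears, so there is nothing for a trigonometric identity to act on.
- integration by parts: no split into a nonconstant polynomial times one of the standard kernels — exp, sine, or cosine of a linear argument, or a logarithm — applies here.
- partial fractions: yes, a natural case for it.


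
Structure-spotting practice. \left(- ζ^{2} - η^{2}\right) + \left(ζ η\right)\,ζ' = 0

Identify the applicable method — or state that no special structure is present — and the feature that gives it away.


Method: the homogeneous substitution — the slope is degree-zero homogeneous: the ratio substitution v = ζ/η collapses it. This doubles as a Bernoulli equation in the unknown as written; the homogeneous route needs no setup at all.


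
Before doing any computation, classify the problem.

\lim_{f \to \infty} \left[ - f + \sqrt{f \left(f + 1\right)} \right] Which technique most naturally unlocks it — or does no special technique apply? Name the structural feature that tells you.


Verdict: conjugate multiplication — both pieces blow up but their difference is finite; the conjugate trick rationalizes \sqrt{f \left(f + 1\right)} - f.


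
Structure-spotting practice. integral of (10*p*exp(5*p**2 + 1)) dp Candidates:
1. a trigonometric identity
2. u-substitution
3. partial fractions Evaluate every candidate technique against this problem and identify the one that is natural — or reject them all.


Diagnosis: u-substitution — the only nontrivial dependence routes through 5*p**2 + 1, whose derivative supplies the leftover factor up to a constant multiple — u = 5*p**2 + 1 flattens it.
- a trigonometric identity — with no trigonometric functions present, identity rewriting has no target.
- u-substitution: applicable, and directly so.
- partial fractions: there is no rational-function structure to decompose.


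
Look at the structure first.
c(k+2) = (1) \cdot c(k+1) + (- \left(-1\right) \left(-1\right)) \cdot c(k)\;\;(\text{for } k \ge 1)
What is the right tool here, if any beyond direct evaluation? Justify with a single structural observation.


Technique: the characteristic-root method — this is the constant-coefficient homogeneous case — the whole solution in k reduces to a polynomial's roots.


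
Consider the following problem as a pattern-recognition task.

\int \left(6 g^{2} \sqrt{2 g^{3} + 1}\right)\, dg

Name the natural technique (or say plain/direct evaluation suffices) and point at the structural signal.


Diagnosis: u-substitution — a chain-rule shadow: 6 g^{2} alongside a function of 2 g^{3} + 1 means u = 2 g^{3} + 1 unwinds the composition in one step.


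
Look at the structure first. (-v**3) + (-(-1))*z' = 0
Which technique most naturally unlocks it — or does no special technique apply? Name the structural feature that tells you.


Verdict: no special technique — with z absent the equation is not coupled at all: direct integration in v.


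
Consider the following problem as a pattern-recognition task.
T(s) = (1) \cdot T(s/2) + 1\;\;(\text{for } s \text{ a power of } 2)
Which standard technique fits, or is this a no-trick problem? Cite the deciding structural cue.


Best approach: the master substitution — the argument contracts 2-fold per step: reindex s exponentially and solve the linear recurrence in the new index.


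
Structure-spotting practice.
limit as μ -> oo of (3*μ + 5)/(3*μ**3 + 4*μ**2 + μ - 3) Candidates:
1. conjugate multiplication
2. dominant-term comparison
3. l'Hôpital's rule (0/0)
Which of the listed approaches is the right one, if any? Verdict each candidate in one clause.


Technique: dominant-term comparison — growth-rate triage: the leading powers of μ decide the limit, everything else is noise.
- conjugate multiplication — multiplying by a conjugate would not remove any indeterminacy here.
- dominant-term comparison: applicable, and directly so.
- l'Hôpital's rule (0/0): viewed as a single quotient this runs to ∞/∞, not the 0/0 clash this candidate addresses; an at-infinity variant of the rule would resolve it, but comparing leading growth reads the answer without differentiating.


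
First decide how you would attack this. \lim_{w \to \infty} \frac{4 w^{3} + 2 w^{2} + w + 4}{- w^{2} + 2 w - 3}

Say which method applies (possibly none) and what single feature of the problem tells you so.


Technique: dominant-term comparison — as w grows, only the highest-degree terms matter — compare leading terms and read the limit off. As a single quotient, the ∞/∞ shape would yield to repeated differentiation as well — the growth comparison gets there in one look.


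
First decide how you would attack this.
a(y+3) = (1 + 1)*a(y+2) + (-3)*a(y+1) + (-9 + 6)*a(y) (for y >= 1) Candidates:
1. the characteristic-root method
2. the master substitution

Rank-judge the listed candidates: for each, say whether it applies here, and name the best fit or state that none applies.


Verdict: the characteristic-root method — because shifting y leaves the equation's coefficients unchanged, exponential trials reduce it to algebra.
- the characteristic-root method — applies; the problem has the shape this method handles.
- the master substitution: the recursion steps by a constant offset, so exponential reindexing is pointless.


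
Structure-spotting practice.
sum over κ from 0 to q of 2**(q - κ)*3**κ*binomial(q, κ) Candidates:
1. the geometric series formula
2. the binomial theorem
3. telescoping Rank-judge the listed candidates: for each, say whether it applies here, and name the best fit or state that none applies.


Diagnosis: the binomial theorem — the binomial coefficients weight matched powers of 3 and 2, which is exactly the expansion of a binomial power.
- the geometric series formula — there is no constant term-to-term ratio.
- the binomial theorem — yes, a natural case for it.
- telescoping: as presented, consecutive terms share no shifted copy to cancel against — no rewrite is on display to change that.


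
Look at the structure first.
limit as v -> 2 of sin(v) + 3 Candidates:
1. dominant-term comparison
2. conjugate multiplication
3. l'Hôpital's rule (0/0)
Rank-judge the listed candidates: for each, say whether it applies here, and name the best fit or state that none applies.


Technique: no special technique — nothing blocks direct substitution at 2: plug in and finish.
- dominant-term comparison: leading-power comparison does not apply to this form.
- conjugate multiplication: the conjugate move applies to radical differences, which this is not.
- l'Hôpital's rule (0/0): substituting the point produces a determinate value, not a 0 over 0 clash.


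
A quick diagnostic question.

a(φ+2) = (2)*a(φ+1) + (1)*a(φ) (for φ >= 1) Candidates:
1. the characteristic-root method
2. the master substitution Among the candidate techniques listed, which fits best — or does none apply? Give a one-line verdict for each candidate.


Technique: the characteristic-root method — constant coefficients and linearity mean the ansatz r^φ reduces it to solving the characteristic polynomial.
- the characteristic-root method: applies; the problem has the shape this method handles.
- the master substitution — with no divided-index recursive call, reindexing by powers of a base buys nothing.


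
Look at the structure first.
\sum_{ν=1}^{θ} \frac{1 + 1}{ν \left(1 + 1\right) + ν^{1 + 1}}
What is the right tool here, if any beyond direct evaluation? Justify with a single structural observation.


Diagnosis: telescoping — rewrite \frac{1 + 1}{ν \left(1 + 1\right) + ν^{1 + 1}} as simple fractions and successive terms eat each other — only the edges survive.


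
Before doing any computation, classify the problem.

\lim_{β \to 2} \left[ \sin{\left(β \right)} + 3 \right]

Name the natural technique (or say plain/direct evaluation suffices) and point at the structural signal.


Diagnosis: no special technique — the expression is continuous at the evaluation point — substitute directly; no indeterminate form appears.


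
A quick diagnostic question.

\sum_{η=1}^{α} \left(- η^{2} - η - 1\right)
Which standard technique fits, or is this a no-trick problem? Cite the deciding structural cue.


Method: no special technique — this is bookkeeping, not technique: standard formulas for sums of constant-multiple powers of η apply termwise.


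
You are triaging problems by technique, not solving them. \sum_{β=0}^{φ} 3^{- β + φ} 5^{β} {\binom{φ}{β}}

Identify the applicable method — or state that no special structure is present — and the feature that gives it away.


Best approach: the binomial theorem — terms weighting {\binom{φ}{β}} against matched powers of 5 and 3 reassemble into (5 + 3)^φ by the binomial theorem.


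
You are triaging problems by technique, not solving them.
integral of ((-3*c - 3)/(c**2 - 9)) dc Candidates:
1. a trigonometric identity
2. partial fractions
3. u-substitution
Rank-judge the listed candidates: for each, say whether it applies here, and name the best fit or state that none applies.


Technique: partial fractions — the factorization of c**2 - 9 is the whole battle; after it, each term is a table integral.
- a trigonometric identity: there is no trigonometric structure at all — the integrand carries no sine or cosine to rewrite.
- partial fractions: a fit — the right tool for this form.
- u-substitution: no subexpression of the integrand serves as a whole-integral substitution inner — individual terms may offer their own, but none carries its derivative as a factor of the full integrand; a working change of variable would have to be constructed from outside the expression.


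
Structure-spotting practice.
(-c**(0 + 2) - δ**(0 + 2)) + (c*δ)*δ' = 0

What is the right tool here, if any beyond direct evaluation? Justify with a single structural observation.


Diagnosis: the homogeneous substitution — the slope is degree-zero homogeneous: the ratio substitution v = δ/c collapses it. A Bernoulli substitution is a fair alternative on this equation directly; the homogeneous reading takes it as given.


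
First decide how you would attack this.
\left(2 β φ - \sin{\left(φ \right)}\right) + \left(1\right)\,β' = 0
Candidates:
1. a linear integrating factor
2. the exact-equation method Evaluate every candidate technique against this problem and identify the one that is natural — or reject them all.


Method: a linear integrating factor — linear in the unknown with genuine forcing: multiply through by the exponential of the integrated coefficient and the left side closes into one derivative.
- a linear integrating factor — yes — fits the structure here.
- the exact-equation method — the cross partial derivatives disagree, so no single potential exists.


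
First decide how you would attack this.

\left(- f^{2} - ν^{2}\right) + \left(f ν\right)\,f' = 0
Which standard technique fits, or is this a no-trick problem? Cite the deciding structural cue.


Verdict: the homogeneous substitution — the slope is degree-zero homogeneous: the ratio substitution v = f/ν collapses it. A Bernoulli substitution is a fair alternative on this equation directly; the homogeneous reading takes it as given.


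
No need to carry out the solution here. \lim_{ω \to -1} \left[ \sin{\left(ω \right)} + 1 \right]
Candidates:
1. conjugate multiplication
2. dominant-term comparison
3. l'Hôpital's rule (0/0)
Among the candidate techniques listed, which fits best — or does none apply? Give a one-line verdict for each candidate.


Technique: no special technique — no zero denominators, no indeterminate clash at -1 — substitute and read off the value.
- conjugate multiplication — no difference of divergent radicals appears, so rationalizing has nothing to cancel.
- dominant-term comparison: leading-power comparison does not apply to this form.
- l'Hôpital's rule (0/0): substituting the point gives a finite value outright — there is no indeterminate clash to repair.


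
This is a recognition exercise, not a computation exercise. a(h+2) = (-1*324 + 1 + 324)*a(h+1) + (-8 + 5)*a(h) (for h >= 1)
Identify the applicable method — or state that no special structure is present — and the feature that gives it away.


Best approach: the characteristic-root method — no index-dependence in the weights and nothing inhomogeneous: classic characteristic-equation setup.


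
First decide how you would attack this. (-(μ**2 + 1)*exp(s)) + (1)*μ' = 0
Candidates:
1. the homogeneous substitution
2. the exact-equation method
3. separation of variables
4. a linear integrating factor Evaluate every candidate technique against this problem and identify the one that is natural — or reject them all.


Diagnosis: separation of variables — the derivative equals a pure function of s (namely exp(s)) times a pure function of μ (namely μ**2 + 1); divide and integrate each side.
- the homogeneous substitution: the slope does not depend on the ratio of the variables alone.
- the exact-equation method: the mixed-partials test fails on this split — it is not an exact differential as presented.
- separation of variables — applies; the problem has the shape this method handles.
- a linear integrating factor — the unknown enters nonlinearly (through a power, a denominator, or a transcendental function), which the linear integrating-factor recipe cannot absorb as-is — any repair would come from a preliminary substitution, not the factor.


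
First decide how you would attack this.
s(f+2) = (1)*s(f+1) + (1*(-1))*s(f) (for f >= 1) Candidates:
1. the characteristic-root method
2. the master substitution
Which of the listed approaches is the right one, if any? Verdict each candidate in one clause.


Verdict: the characteristic-root method — fixed numeric weights on consecutive terms and no forcing term added: the root method in its home territory.
- the characteristic-root method — a fit — the right tool for this form.
- the master substitution — this is shift-type recursion, outside the divide-and-conquer template.


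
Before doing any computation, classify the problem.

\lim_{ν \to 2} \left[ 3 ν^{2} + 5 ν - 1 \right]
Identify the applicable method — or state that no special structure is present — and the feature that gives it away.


Technique: no special technique — no vanishing denominator and no indeterminate clash at the point — evaluation is immediate.


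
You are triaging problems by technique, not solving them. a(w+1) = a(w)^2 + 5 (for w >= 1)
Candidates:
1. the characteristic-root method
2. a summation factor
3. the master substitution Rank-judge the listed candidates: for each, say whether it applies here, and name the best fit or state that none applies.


Best approach: no special technique — the map from one term to the next is curved, not linear, so linear closed-form machinery does not attach.
- the characteristic-root method — nonlinearity rules out exponential-mode superposition from the start.
- a summation factor — no summation factor applies — the rule is not linear in the sequence values.
- the master substitution: this is shift-type recursion, outside the divide-and-conquer template.


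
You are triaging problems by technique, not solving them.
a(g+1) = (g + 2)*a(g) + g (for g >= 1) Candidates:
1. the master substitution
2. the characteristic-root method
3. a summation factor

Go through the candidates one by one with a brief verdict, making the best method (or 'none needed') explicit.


Diagnosis: a summation factor — an index-dependent multiplier g + 2 rules out characteristic roots; a summation factor converts it to a pure difference.
- the master substitution — there is no divide-the-index recursive argument.
- the characteristic-root method — the coefficients change with the index, which the root method cannot absorb.
- a summation factor — yes, a natural case for it.


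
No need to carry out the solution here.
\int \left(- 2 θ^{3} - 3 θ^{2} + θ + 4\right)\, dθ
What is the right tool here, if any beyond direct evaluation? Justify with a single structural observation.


Verdict: no special technique — scan for structure and find none: constant multiples of powers of θ, integrate directly.


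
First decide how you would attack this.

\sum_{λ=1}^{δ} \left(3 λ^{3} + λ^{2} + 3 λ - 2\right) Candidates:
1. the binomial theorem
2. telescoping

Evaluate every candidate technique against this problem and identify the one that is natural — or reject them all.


Best approach: no special technique — Faulhaber territory: sum each constant-multiple power of λ with its closed-form formula, no trick required.
- the binomial theorem: no binomial coefficients pair with matched powers.
- telescoping: neither a shifted-difference shape nor integer-spaced poles are present.


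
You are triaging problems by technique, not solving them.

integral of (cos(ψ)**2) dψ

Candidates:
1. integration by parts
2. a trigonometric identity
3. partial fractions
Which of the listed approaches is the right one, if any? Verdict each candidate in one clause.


Technique: a trigonometric identity — cos(ψ)**2 is the textbook power-reduction case — identities first, antiderivatives second.
- integration by parts — not the fit here: there is no polynomial factor to ladder down — parts can still close the trigonometric product by recursion, though the identity rewrite is the direct route.
- a trigonometric identity — yes, a natural case for it.
- partial fractions — the expression is not a ratio of polynomials that decomposes further.


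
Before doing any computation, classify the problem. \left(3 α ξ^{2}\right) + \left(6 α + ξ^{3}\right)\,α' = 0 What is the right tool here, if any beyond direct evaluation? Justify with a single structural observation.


Technique: the exact-equation method — the compatibility test passes: the α-derivative of 3 α ξ^{2} matches the ξ-derivative of 6 α + ξ^{3}, so integrate a potential.


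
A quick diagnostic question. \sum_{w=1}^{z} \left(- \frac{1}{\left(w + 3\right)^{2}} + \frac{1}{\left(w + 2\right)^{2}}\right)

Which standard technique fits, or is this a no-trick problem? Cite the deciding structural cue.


Best approach: telescoping — the summand is built as \frac{1}{\left(w + 2\right)^{2}} minus its own successor — adjacent terms annihilate down the line.


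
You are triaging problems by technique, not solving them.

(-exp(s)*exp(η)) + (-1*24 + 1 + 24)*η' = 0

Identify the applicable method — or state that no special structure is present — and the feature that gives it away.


Diagnosis: separation of variables — solved for the derivative, the right side splits multiplicatively into a function of each variable alone — divide and integrate each side.


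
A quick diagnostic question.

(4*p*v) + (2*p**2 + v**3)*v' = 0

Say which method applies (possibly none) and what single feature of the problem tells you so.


Best approach: the exact-equation method — this form is already the differential of something: the matching mixed partials of 4*p*v and 2*p**2 + v**3 prove it.


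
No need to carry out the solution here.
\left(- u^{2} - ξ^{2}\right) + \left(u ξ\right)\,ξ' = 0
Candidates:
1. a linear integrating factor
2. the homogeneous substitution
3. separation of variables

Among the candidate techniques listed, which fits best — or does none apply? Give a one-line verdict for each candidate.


Diagnosis: the homogeneous substitution — the slope is degree-zero homogeneous: the ratio substitution v = ξ/u collapses it. This doubles as a Bernoulli equation in the unknown as written; the homogeneous route needs no setup at all.
- a linear integrating factor: the unknown enters nonlinearly (through a power, a denominator, or a transcendental function), which the linear integrating-factor recipe cannot absorb as-is — any repair would come from a preliminary substitution, not the factor.
- the homogeneous substitution — a fit — the right tool for this form.
- separation of variables: the two dependences are entangled, not a clean product of one-variable pieces.


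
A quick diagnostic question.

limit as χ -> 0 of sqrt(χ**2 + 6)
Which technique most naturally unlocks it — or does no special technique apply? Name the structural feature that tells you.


Technique: no special technique — nothing blocks direct substitution at 0: plug in and finish.


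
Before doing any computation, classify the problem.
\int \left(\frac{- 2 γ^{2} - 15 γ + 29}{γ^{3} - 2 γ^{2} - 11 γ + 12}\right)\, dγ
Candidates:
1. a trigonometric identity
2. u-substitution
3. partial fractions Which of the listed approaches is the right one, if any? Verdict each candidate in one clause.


Method: partial fractions — γ^{3} - 2 γ^{2} - 11 γ + 12 splits into linear pieces, so the quotient is a sum of simple fractions — decompose before integrating.
- a trigonometric identity — with no trigonometric functions present, identity rewriting has no target.
- u-substitution: no subexpression of the integrand serves as a whole-integral substitution inner — individual terms may offer their own, but none carries its derivative as a factor of the full integrand; a working change of variable would have to be constructed from outside the expression.
- partial fractions: applicable, and directly so.


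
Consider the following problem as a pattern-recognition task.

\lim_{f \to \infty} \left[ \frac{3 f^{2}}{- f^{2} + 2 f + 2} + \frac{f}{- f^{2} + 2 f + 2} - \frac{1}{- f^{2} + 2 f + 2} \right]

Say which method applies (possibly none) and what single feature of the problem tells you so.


Verdict: dominant-term comparison — at large f only the top-degree terms survive; compare the leading terms and the limit falls out. As a single quotient, the ∞/∞ shape would yield to repeated differentiation as well — the growth comparison gets there in one look.


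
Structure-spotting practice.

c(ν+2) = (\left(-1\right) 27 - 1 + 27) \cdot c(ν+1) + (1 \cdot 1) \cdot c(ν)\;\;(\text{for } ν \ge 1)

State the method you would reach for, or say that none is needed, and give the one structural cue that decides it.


Diagnosis: the characteristic-root method — try a geometric ansatz r^ν: constant coefficients turn the recurrence into one polynomial equation in r.


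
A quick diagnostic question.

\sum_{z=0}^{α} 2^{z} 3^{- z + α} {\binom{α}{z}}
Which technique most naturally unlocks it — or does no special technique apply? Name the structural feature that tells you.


Method: the binomial theorem — binomial coefficients against complementary powers of 2 and 3: recognize the binomial expansion and resum.


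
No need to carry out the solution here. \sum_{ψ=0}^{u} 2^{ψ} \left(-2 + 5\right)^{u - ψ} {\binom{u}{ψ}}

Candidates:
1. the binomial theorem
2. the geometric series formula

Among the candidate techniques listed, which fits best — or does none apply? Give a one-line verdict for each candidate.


Technique: the binomial theorem — the binomial coefficients weight matched powers of 2 and (-2 + 5), which is exactly the expansion of a binomial power.
- the binomial theorem: yes — fits the structure here.
- the geometric series formula — dividing successive terms gives an index-dependent quantity, not a constant.


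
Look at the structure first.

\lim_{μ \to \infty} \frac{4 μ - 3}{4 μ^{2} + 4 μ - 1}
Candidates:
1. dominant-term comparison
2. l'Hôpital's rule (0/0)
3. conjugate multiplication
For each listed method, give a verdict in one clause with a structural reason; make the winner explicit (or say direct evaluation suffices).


Diagnosis: dominant-term comparison — divide by the highest power of μ present: lower-order terms vanish and the dominant ratio remains.
- dominant-term comparison: yes — fits the structure here.
- l'Hôpital's rule (0/0) — no 0/0 form appears: written as one quotient, top and bottom both grow without bound, and the ratio is decided by their leading terms.
- conjugate multiplication: multiplying by a conjugate would not remove any indeterminacy here.


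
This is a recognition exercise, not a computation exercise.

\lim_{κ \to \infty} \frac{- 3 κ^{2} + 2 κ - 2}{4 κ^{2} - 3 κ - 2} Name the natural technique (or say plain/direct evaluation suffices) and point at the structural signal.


Best approach: dominant-term comparison — growth-rate triage: the leading powers of κ decide the limit, everything else is noise. Differentiating the expression as a single quotient would eventually settle it as well; matching dominant growth settles it immediately.


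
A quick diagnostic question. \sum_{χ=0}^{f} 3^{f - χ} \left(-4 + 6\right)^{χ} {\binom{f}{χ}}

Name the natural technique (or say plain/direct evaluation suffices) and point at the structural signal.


Diagnosis: the binomial theorem — {\binom{f}{χ}} weighting matched powers of (-4 + 6) and 3 is the expanded form of ((-4 + 6) + 3)^f — fold it back up.


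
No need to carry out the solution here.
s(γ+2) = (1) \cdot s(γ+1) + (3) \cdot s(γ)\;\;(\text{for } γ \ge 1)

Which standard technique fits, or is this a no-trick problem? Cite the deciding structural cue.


Method: the characteristic-root method — the recurrence treats every index alike (constant coefficients, no forcing) — precisely the regime where r^γ trials close it.


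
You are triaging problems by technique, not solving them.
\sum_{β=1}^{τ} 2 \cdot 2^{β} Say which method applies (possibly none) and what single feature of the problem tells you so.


Verdict: the geometric series formula — the ratio of consecutive terms is the constant 2, independent of the index — a geometric sum.


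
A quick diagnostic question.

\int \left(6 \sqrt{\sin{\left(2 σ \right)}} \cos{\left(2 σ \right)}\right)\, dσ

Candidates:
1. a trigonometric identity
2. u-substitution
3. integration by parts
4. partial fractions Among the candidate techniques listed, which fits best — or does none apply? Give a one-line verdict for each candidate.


Best approach: u-substitution — the only nontrivial dependence routes through \sin{\left(2 σ \right)}, whose derivative supplies the leftover factor up to a constant multiple — u = \sin{\left(2 σ \right)} flattens it.
- a trigonometric identity — the trigonometric factor has no even power to reduce and no cross-frequency product to convert — the standard power-reduction and product-to-sum identities do not engage it.
- u-substitution: yes, a natural case for it.
- integration by parts: there is no nonconstant-polynomial-times-kernel split with an exp, sine, cosine (degree-1 argument), or logarithm partner.
- partial fractions: there is no rational-function structure to decompose.


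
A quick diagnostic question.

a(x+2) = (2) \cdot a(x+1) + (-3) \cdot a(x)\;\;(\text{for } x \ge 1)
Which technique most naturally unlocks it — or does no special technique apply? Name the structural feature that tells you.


Technique: the characteristic-root method — the recurrence is linear and homogeneous with constant coefficients, so the ansatz r^x turns it into a polynomial equation for r.


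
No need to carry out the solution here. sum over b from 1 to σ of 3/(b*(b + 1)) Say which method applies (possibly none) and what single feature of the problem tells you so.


Method: telescoping — integer-spaced poles in 3/(b*(b + 1)) are the telescoping signature in disguise.


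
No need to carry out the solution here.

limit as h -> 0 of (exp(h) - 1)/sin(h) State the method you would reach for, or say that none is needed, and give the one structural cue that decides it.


Diagnosis: l'Hôpital's rule (0/0) — numerator and denominator both vanish at 0 — a genuine 0/0 form, which is exactly when l'Hôpital applies. One could equally expand both pieces locally and compare leading terms; the rule does that in one stroke.


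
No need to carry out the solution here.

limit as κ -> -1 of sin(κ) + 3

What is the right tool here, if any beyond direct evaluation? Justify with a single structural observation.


Technique: no special technique — the function is continuous at -1; evaluation is itself the limit, no machinery required.


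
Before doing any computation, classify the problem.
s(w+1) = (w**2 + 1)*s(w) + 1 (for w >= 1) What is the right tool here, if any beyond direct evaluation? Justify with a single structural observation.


Method: a summation factor — first-order linear but the coefficient w**2 + 1 moves with the index — divide by the cumulative product and telescope.


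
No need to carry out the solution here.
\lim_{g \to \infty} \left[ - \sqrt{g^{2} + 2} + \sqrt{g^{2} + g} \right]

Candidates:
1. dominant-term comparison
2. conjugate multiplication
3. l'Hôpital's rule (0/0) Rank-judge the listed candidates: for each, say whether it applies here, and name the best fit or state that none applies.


Method: conjugate multiplication — turning the difference into a conjugate-rationalized ratio makes the limit readable.
- dominant-term comparison: this is not a rational comparison of growth rates at infinity.
- conjugate multiplication — applies; the problem has the shape this method handles.
- l'Hôpital's rule (0/0) — substitution produces ∞ − ∞ rather than a vanishing quotient; the rule needs a 0/0 ratio to act on.


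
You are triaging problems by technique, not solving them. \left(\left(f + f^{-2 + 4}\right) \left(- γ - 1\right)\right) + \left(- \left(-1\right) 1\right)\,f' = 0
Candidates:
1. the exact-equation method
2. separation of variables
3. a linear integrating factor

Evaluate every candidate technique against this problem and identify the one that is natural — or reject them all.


Method: separation of variables — one side of the product carries the independent variable, the other the unknown — the textbook separation shape. A Bernoulli substitution applies to this equation as given; separation takes the same equation in its displayed form.
- the exact-equation method — the mixed partial derivatives differ, so the left side is not a total differential.
- separation of variables — applicable, and directly so.
- a linear integrating factor: the unknown enters nonlinearly (through a power, a denominator, or a transcendental function), which the linear integrating-factor recipe cannot absorb as-is — any repair would come from a preliminary substitution, not the factor.


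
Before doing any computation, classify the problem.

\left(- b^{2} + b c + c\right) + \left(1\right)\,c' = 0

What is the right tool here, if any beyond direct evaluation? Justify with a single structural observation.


Method: a linear integrating factor — the unknown enters only to the first power against a nonzero forcing term — the integrating-factor template applies directly.


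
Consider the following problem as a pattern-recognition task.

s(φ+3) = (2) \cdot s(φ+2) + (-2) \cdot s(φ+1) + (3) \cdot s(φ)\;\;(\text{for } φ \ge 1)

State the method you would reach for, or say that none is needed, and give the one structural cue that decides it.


Diagnosis: the characteristic-root method — constant coefficients and linearity mean the ansatz r^φ reduces it to solving the characteristic polynomial.


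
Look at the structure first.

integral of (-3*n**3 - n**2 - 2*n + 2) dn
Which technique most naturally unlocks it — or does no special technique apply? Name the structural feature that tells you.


Method: no special technique — the integrand is a sum of constant multiples of powers of n — integrate term by term.


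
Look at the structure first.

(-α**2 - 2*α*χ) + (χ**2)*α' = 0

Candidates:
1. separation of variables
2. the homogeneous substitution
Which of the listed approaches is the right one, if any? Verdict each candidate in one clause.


Verdict: the homogeneous substitution — solved for the derivative, the right side is unchanged under scaling χ and α together — it depends only on the ratio α/χ, so substitute a single ratio variable. A Bernoulli substitution is a fair alternative on this equation directly; the homogeneous reading takes it as given.
- separation of variables: no division isolates the independent variable from the unknown.
- the homogeneous substitution — yes — fits the structure here.


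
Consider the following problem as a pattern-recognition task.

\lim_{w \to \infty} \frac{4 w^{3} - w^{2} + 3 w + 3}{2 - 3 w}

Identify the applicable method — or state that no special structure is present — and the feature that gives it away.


Method: dominant-term comparison — divide by the highest power of w present: lower-order terms vanish and the dominant ratio remains. Differentiating the expression as a single quotient would eventually settle it as well; matching dominant growth settles it immediately.


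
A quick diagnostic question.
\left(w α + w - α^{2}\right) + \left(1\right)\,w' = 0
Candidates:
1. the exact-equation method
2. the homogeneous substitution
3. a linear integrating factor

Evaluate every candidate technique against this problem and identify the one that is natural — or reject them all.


Verdict: a linear integrating factor — the unknown enters only to the first power against a nonzero forcing term — the integrating-factor template applies directly.
- the exact-equation method: the cross partial derivatives disagree, so no single potential exists.
- the homogeneous substitution — the ratio substitution does not collapse this equation.
- a linear integrating factor: applicable, and directly so.


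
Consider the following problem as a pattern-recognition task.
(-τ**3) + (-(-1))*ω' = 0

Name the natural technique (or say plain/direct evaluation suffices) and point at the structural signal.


Best approach: no special technique — the slope is a pure function of τ; integrate both sides and be done.


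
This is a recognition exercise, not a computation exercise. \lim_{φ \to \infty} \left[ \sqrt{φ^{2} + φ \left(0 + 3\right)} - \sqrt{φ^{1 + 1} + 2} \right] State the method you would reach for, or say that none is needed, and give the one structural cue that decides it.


Diagnosis: conjugate multiplication — turning the difference into a conjugate-rationalized ratio makes the limit readable.


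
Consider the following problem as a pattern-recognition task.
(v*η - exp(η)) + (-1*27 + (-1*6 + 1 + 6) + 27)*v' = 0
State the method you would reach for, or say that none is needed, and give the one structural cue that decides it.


Verdict: a linear integrating factor — v appears only to the first power with coefficient η — the classic integrating-factor setup.


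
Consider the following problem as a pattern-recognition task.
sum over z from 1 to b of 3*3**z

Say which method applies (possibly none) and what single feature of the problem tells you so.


Verdict: the geometric series formula — check a ratio of consecutive terms: it is 3, independent of the index, so the geometric formula closes the sum.
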